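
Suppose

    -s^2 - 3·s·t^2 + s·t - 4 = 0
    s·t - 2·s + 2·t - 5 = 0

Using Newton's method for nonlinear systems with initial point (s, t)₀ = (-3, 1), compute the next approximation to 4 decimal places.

At (-3, 1): F = (-7.0000, 0.0000).
Jacobian J = [[-2·s - 3·t^2 + t, -6·s·t + s], [t - 2, s + 2]].
At the point, J = [[4.0000, 15.0000], [-1.0000, -1.0000]] (det J = 11.0000).
Solving J·Δ = −F gives Δ = (-0.6364, 0.6364).
Then the next iterate is (s, t)₁ = (-3.6364, 1.6364).

(-3.6364, 1.6364)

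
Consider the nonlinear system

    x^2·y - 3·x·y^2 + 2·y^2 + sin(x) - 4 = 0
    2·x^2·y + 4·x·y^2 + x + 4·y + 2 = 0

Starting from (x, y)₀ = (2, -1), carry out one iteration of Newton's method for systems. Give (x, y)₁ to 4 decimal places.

(1.3244, -0.4933)

At (2, -1): F = (-11.090703, 0.0000).
Jacobian J = [[2·x·y - 3·y^2 + cos(x), x^2 - 6·x·y + 4·y], [4·x·y + 4·y^2 + 1, 2·x^2 + 8·x·y + 4]].
At the point, J = [[-7.416147, 12.0000], [-3.0000, -4.0000]] (det J = 65.664587).
Solving J·Δ = −F gives Δ = (-0.6756, 0.5067).
Then the next iterate is (x, y)₁ = (1.3244, -0.4933).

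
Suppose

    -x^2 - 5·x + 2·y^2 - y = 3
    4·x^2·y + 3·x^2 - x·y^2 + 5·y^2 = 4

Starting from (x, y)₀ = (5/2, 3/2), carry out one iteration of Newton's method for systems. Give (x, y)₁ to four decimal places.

(0.8318, 1.9136)

At (5/2, 3/2): F = (-18.7500, 57.8750).
Jacobian J = [[-2·x - 5, 4·y - 1], [8·x·y + 6·x - y^2, 4·x^2 - 2·x·y + 10·y]].
At the point, J = [[-10.0000, 5.0000], [42.7500, 32.5000]] (det J = -538.7500).
Solving J·Δ = −F gives Δ = (-1.6682, 0.4136).
Then the next iterate is (x, y)₁ = (0.8318, 1.9136).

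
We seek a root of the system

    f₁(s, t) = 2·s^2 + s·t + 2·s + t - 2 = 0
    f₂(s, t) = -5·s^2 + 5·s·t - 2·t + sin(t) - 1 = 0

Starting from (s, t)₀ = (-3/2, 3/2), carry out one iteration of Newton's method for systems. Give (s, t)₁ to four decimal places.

At (-3/2, 3/2): F = (-1.2500, -25.502505).
Jacobian J = [[4·s + t + 2, s + 1], [-10·s + 5·t, 5·s + cos(t) - 2]].
At the point, J = [[-2.5000, -0.5000], [22.5000, -9.429263]] (det J = 34.823157).
Solving J·Δ = −F gives Δ = (0.0277, -2.6385).
Then the next iterate is (s, t)₁ = (-1.4723, -1.1385).

(-1.4723, -1.1385)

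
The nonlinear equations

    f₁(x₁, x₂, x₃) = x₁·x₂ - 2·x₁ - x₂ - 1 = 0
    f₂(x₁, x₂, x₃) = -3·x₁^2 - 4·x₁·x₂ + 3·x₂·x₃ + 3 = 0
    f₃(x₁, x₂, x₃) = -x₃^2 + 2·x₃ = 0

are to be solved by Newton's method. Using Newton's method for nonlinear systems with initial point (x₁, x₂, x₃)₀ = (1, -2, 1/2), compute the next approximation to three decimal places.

At (1, -2, 1/2): F = (-3.000, 5.000, 0.750).
Jacobian J = [[x₂ - 2, x₁ - 1, 0], [-6·x₁ - 4·x₂, -4·x₁ + 3·x₃, 3·x₂], [0, 0, -2·x₃ + 2]].
At the point, J = [[-4.000, 0.000, 0.000], [2.000, -2.500, -6.000], [0.000, 0.000, 1.000]] (det J = 10.000).
Solving J·Δ = −F gives Δ = (-0.750, 3.200, -0.750).
Then the next iterate is (x₁, x₂, x₃)₁ = (0.250, 1.200, -0.250).

(0.250, 1.200, -0.250)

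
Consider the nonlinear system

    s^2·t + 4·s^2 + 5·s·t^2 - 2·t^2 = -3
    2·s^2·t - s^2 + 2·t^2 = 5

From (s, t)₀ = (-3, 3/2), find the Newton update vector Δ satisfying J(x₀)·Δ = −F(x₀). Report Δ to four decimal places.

At (-3, 3/2): F = (14.2500, 17.5000).
Jacobian J = [[2·s·t + 8·s + 5·t^2, s^2 + 10·s·t - 4·t], [4·s·t - 2·s, 2·s^2 + 4·t]].
At the point, J = [[-21.7500, -42.0000], [-12.0000, 24.0000]] (det J = -1026.0000).
Solving J·Δ = −F gives Δ = (1.0497, -0.2043).

(1.0497, -0.2043)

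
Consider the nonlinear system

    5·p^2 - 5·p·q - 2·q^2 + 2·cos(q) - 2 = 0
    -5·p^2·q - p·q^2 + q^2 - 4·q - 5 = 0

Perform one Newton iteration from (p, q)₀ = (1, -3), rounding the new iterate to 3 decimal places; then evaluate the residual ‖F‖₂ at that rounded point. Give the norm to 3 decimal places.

At (1, -3): F = (-1.97998, 22.000).
Jacobian J = [[10·p - 5·q, -5·p - 4·q - 2·sin(q)], [-10·p·q - q^2, -5·p^2 - 2·p·q + 2·q - 4]].
At the point, J = [[25.000, 7.28224], [21.000, -9.000]] (det J = -377.92704).
Solving J·Δ = −F gives Δ = (-0.377, 1.565).
Then the next iterate is (p, q)₁ = (0.623, -1.435).
Re-evaluating at (0.623, -1.435): F = (0.56298, 4.30115), so ‖F‖₂ = 4.338.

4.338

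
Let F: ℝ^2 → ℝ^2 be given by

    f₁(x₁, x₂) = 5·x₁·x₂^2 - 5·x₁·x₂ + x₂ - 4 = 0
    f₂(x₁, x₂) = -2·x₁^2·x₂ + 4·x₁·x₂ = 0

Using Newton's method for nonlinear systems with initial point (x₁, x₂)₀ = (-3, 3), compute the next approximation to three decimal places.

At (-3, 3): F = (-91.000, -90.000).
Jacobian J = [[5·x₂^2 - 5·x₂, 10·x₁·x₂ - 5·x₁ + 1], [-4·x₁·x₂ + 4·x₂, -2·x₁^2 + 4·x₁]].
At the point, J = [[30.000, -74.000], [48.000, -30.000]] (det J = 2652.000).
Solving J·Δ = −F gives Δ = (1.482, -0.629).
Then the next iterate is (x₁, x₂)₁ = (-1.518, 2.371).

(-1.518, 2.371)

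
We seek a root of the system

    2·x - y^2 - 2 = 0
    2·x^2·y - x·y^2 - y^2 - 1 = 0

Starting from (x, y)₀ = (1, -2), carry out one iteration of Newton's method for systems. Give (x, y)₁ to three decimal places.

At (1, -2): F = (-4.000, -13.000).
Jacobian J = [[2, -2·y], [4·x·y - y^2, 2·x^2 - 2·x·y - 2·y]].
At the point, J = [[2.000, 4.000], [-12.000, 10.000]] (det J = 68.000).
Solving J·Δ = −F gives Δ = (-0.176, 1.088).
Then the next iterate is (x, y)₁ = (0.824, -0.912).

(0.824, -0.912)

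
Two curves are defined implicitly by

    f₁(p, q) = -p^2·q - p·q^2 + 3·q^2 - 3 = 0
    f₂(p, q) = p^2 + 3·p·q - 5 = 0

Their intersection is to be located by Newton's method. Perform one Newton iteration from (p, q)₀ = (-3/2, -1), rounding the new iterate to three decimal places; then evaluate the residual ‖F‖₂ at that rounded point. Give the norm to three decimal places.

0.530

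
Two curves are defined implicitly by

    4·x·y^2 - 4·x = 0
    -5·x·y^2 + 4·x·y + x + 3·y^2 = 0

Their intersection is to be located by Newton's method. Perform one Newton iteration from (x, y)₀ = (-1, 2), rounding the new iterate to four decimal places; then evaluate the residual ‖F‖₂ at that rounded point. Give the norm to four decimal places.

4.5237

At (-1, 2): F = (-12.0000, 23.0000).
Jacobian J = [[4·y^2 - 4, 8·x·y], [-5·y^2 + 4·y + 1, -10·x·y + 4·x + 6·y]].
At the point, J = [[12.0000, -16.0000], [-11.0000, 28.0000]] (det J = 160.0000).
Solving J·Δ = −F gives Δ = (-0.2000, -0.9000).
Then the next iterate is (x, y)₁ = (-1.2000, 1.1000).
Re-evaluating at (-1.2000, 1.1000): F = (-1.0080, 4.4100), so ‖F‖₂ = 4.5237.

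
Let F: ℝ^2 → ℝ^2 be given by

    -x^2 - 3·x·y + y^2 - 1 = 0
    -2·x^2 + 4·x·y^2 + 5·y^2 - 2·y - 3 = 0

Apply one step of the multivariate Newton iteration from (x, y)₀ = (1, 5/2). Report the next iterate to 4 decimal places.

(0.4845, 1.6762)

At (1, 5/2): F = (-3.2500, 46.2500).
Jacobian J = [[-2·x - 3·y, -3·x + 2·y], [-4·x + 4·y^2, 8·x·y + 10·y - 2]].
At the point, J = [[-9.5000, 2.0000], [21.0000, 43.0000]] (det J = -450.5000).
Solving J·Δ = −F gives Δ = (-0.5155, -0.8238).
Then the next iterate is (x, y)₁ = (0.4845, 1.6762).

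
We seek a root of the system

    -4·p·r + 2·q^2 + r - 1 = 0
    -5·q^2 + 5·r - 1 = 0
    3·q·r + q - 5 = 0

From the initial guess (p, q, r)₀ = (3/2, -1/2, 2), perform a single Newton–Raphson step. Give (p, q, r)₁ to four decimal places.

(1.4287, 0.2265, -0.2765)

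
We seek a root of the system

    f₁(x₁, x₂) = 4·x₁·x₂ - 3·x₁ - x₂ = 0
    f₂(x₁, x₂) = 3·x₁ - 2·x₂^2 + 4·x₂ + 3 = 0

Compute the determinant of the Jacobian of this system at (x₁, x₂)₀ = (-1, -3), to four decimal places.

-225.0000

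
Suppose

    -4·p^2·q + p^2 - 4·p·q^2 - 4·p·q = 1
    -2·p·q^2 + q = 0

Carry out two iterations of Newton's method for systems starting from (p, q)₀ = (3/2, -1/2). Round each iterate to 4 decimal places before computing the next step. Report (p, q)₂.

(0.8571, -0.0714)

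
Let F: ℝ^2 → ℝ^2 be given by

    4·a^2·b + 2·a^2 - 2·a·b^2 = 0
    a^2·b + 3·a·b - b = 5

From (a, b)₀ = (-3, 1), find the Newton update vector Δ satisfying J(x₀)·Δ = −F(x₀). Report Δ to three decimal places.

(-1.253, -2.242)

At (-3, 1): F = (60.000, -6.000).
Jacobian J = [[8·a·b + 4·a - 2·b^2, 4·a^2 - 4·a·b], [2·a·b + 3·b, a^2 + 3·a - 1]].
At the point, J = [[-38.000, 48.000], [-3.000, -1.000]] (det J = 182.000).
Solving J·Δ = −F gives Δ = (-1.253, -2.242).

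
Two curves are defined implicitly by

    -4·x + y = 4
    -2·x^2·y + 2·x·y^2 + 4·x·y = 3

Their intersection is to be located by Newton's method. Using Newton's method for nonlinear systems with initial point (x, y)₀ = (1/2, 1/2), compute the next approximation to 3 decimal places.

(-0.522, 1.913)

At (1/2, 1/2): F = (-5.500, -2.000).
Jacobian J = [[-4, 1], [-4·x·y + 2·y^2 + 4·y, -2·x^2 + 4·x·y + 4·x]].
At the point, J = [[-4.000, 1.000], [1.500, 2.500]] (det J = -11.500).
Solving J·Δ = −F gives Δ = (-1.022, 1.413).
Then the next iterate is (x, y)₁ = (-0.522, 1.913).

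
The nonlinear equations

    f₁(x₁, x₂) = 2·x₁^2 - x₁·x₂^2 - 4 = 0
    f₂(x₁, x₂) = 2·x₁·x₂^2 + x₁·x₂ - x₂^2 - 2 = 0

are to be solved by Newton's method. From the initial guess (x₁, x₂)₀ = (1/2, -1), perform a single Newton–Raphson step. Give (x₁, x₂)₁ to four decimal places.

At (1/2, -1): F = (-4.0000, -2.5000).
Jacobian J = [[4·x₁ - x₂^2, -2·x₁·x₂], [2·x₂^2 + x₂, 4·x₁·x₂ + x₁ - 2·x₂]].
At the point, J = [[1.0000, 1.0000], [1.0000, 0.5000]] (det J = -0.5000).
Solving J·Δ = −F gives Δ = (1.0000, 3.0000).
Then the next iterate is (x₁, x₂)₁ = (1.5000, 2.0000).

(1.5000, 2.0000)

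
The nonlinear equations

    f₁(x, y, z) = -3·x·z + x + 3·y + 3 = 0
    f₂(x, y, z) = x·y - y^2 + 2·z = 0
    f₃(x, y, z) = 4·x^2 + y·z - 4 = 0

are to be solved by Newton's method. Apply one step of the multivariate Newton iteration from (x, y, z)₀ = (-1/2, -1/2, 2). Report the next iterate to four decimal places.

At (-1/2, -1/2, 2): F = (4.0000, 4.0000, -4.0000).
Jacobian J = [[-3·z + 1, 3, -3·x], [y, x - 2·y, 2], [8·x, z, y]].
At the point, J = [[-5.0000, 3.0000, 1.5000], [-0.5000, 0.5000, 2.0000], [-4.0000, 2.0000, -0.5000]] (det J = -2.0000).
Solving J·Δ = −F gives Δ = (-10.0000, -18.0000, 0.0000).
Then the next iterate is (x, y, z)₁ = (-10.5000, -18.5000, 2.0000).

(-10.5000, -18.5000, 2.0000)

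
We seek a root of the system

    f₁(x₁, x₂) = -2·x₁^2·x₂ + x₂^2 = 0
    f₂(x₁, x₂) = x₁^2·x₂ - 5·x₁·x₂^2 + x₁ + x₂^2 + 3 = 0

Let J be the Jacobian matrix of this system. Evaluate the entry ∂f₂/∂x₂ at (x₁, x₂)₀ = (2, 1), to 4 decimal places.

∂f₂/∂x₂ = x₁^2 - 10·x₁·x₂ + 2·x₂.
At (2, 1) this is -14.0000.

-14.0000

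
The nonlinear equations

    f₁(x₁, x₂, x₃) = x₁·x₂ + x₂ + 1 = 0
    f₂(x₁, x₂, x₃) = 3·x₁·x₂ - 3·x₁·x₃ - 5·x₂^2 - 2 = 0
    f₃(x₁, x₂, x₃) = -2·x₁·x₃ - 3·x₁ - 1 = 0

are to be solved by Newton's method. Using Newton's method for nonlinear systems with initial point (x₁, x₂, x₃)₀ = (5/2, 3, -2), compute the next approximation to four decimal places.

(0.6035, 1.3399, -2.0793)

At (5/2, 3, -2): F = (11.5000, -9.5000, 1.5000).
Jacobian J = [[x₂, x₁ + 1, 0], [3·x₂ - 3·x₃, 3·x₁ - 10·x₂, -3·x₁], [-2·x₃ - 3, 0, -2·x₁]].
At the point, J = [[3.0000, 3.5000, 0.0000], [15.0000, -22.5000, -7.5000], [1.0000, 0.0000, -5.0000]] (det J = 573.7500).
Solving J·Δ = −F gives Δ = (-1.8965, -1.6601, -0.0793).
Then the next iterate is (x₁, x₂, x₃)₁ = (0.6035, 1.3399, -2.0793).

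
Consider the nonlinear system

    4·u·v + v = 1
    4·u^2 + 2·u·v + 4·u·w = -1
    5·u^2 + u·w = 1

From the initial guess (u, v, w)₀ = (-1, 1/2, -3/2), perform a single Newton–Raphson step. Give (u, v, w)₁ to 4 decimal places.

(-0.6737, -0.1158, 0.2474)

At (-1, 1/2, -3/2): F = (-2.5000, 10.0000, 5.5000).
Jacobian J = [[4·v, 4·u + 1, 0], [8·u + 2·v + 4·w, 2·u, 4·u], [10·u + w, 0, u]].
At the point, J = [[2.0000, -3.0000, 0.0000], [-13.0000, -2.0000, -4.0000], [-11.5000, 0.0000, -1.0000]] (det J = -95.0000).
Solving J·Δ = −F gives Δ = (0.3263, -0.6158, 1.7474).
Then the next iterate is (u, v, w)₁ = (-0.6737, -0.1158, 0.2474).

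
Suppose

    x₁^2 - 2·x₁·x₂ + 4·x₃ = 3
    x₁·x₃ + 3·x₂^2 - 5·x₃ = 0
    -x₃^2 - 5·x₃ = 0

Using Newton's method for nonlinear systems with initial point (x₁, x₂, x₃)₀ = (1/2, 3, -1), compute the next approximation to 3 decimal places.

(-0.093, 1.550, 0.333)

At (1/2, 3, -1): F = (-9.750, 31.500, 4.000).
Jacobian J = [[2·x₁ - 2·x₂, -2·x₁, 4], [x₃, 6·x₂, x₁ - 5], [0, 0, -2·x₃ - 5]].
At the point, J = [[-5.000, -1.000, 4.000], [-1.000, 18.000, -4.500], [0.000, 0.000, -3.000]] (det J = 273.000).
Solving J·Δ = −F gives Δ = (-0.593, -1.450, 1.333).
Then the next iterate is (x₁, x₂, x₃)₁ = (-0.093, 1.550, 0.333).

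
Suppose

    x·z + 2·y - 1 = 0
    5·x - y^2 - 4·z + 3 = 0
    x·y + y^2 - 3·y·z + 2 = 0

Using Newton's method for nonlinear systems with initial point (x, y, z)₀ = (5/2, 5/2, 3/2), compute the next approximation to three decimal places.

(0.119, 1.407, 0.703)

At (5/2, 5/2, 3/2): F = (7.750, 3.250, 3.250).
Jacobian J = [[z, 2, x], [5, -2·y, -4], [y, x + 2·y - 3·z, -3·y]].
At the point, J = [[1.500, 2.000, 2.500], [5.000, -5.000, -4.000], [2.500, 3.000, -7.500]] (det J = 198.000).
Solving J·Δ = −F gives Δ = (-2.381, -1.093, -0.797).
Then the next iterate is (x, y, z)₁ = (0.119, 1.407, 0.703).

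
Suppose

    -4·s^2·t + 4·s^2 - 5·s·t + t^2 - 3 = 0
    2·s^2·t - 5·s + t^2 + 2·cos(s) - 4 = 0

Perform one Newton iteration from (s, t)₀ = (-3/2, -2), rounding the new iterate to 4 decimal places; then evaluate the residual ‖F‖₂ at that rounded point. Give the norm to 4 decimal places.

At (-3/2, -2): F = (13.0000, -1.358526).
Jacobian J = [[-8·s·t + 8·s - 5·t, -4·s^2 - 5·s + 2·t], [4·s·t - 2·sin(s) - 5, 2·s^2 + 2·t]].
At the point, J = [[-26.0000, -5.5000], [8.994990, 0.5000]] (det J = 36.472445).
Solving J·Δ = −F gives Δ = (0.0266, 2.2377).
Then the next iterate is (s, t)₁ = (-1.4734, 0.2377).
Re-evaluating at (-1.4734, 0.2377): F = (5.427169, 4.650036), so ‖F‖₂ = 7.1468.

7.1468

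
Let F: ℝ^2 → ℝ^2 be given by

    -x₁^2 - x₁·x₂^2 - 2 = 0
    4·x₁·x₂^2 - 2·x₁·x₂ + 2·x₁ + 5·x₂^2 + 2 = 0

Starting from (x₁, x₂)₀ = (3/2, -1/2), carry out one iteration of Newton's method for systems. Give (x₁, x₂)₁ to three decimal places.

At (3/2, -1/2): F = (-4.625, 9.250).
Jacobian J = [[-2·x₁ - x₂^2, -2·x₁·x₂], [4·x₂^2 - 2·x₂ + 2, 8·x₁·x₂ - 2·x₁ + 10·x₂]].
At the point, J = [[-3.250, 1.500], [4.000, -14.000]] (det J = 39.500).
Solving J·Δ = −F gives Δ = (-1.288, 0.293).
Then the next iterate is (x₁, x₂)₁ = (0.212, -0.207).

(0.212, -0.207)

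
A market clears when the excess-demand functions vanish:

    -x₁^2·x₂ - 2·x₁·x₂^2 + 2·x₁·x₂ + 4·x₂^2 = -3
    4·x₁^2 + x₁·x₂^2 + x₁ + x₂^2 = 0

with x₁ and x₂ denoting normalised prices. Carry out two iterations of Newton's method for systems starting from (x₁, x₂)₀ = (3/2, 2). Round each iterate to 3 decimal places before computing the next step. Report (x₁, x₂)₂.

At (3/2, 2): F = (8.500, 20.500).
Jacobian J = [[-2·x₁·x₂ - 2·x₂^2 + 2·x₂, -x₁^2 - 4·x₁·x₂ + 2·x₁ + 8·x₂], [8·x₁ + x₂^2 + 1, 2·x₁·x₂ + 2·x₂]].
At the point, J = [[-10.000, 4.750], [17.000, 10.000]] (det J = -180.750).
Solving J·Δ = −F gives Δ = (-0.068, -1.934).
Then the next iterate is (x₁, x₂)₁ = (1.432, 0.066).
Round to (1.432, 0.066) and repeat: F = (3.05863, 9.64509), J = [[-0.06574, 0.96333], [12.46036, 0.32102]].
Δ = (-0.691, -3.222), so (x₁, x₂)₂ = (0.741, -3.156).

(0.741, -3.156)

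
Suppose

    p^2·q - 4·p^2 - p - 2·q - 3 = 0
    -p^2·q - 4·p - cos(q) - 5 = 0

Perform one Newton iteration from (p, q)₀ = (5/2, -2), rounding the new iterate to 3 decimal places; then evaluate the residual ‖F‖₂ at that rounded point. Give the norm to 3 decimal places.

6.715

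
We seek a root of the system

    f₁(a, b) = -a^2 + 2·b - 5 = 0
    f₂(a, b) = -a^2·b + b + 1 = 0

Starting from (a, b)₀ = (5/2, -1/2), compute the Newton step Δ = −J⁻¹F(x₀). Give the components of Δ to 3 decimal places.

At (5/2, -1/2): F = (-12.250, 3.625).
Jacobian J = [[-2·a, 2], [-2·a·b, -a^2 + 1]].
At the point, J = [[-5.000, 2.000], [2.500, -5.250]] (det J = 21.250).
Solving J·Δ = −F gives Δ = (-2.685, -0.588).

(-2.685, -0.588)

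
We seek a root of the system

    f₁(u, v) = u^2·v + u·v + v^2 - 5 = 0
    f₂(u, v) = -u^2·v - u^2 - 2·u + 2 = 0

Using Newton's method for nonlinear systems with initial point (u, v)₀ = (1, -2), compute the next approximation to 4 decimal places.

At (1, -2): F = (-5.0000, 1.0000).
Jacobian J = [[2·u·v + v, u^2 + u + 2·v], [-2·u·v - 2·u - 2, -u^2]].
At the point, J = [[-6.0000, -2.0000], [0.0000, -1.0000]] (det J = 6.0000).
Solving J·Δ = −F gives Δ = (-1.1667, 1.0000).
Then the next iterate is (u, v)₁ = (-0.1667, -1.0000).

(-0.1667, -1.0000)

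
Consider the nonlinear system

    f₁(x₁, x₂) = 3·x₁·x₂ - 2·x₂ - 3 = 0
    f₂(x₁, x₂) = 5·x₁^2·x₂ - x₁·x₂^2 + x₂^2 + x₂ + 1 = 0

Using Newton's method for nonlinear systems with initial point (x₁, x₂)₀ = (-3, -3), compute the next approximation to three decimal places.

(-2.349, -0.805)

At (-3, -3): F = (30.000, -101.000).
Jacobian J = [[3·x₂, 3·x₁ - 2], [10·x₁·x₂ - x₂^2, 5·x₁^2 - 2·x₁·x₂ + 2·x₂ + 1]].
At the point, J = [[-9.000, -11.000], [81.000, 22.000]] (det J = 693.000).
Solving J·Δ = −F gives Δ = (0.651, 2.195).
Then the next iterate is (x₁, x₂)₁ = (-2.349, -0.805).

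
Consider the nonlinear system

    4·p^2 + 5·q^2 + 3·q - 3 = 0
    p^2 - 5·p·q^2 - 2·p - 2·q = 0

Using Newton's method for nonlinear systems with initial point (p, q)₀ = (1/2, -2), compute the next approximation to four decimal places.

At (1/2, -2): F = (12.0000, -6.7500).
Jacobian J = [[8·p, 10·q + 3], [2·p - 5·q^2 - 2, -10·p·q - 2]].
At the point, J = [[4.0000, -17.0000], [-21.0000, 8.0000]] (det J = -325.0000).
Solving J·Δ = −F gives Δ = (-0.0577, 0.6923).
Then the next iterate is (p, q)₁ = (0.4423, -1.3077).

(0.4423, -1.3077)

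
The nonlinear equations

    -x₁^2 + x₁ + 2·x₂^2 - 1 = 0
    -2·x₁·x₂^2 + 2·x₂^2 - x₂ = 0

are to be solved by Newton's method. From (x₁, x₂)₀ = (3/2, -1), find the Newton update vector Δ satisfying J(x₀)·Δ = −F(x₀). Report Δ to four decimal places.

At (3/2, -1): F = (0.2500, 0.0000).
Jacobian J = [[-2·x₁ + 1, 4·x₂], [-2·x₂^2, -4·x₁·x₂ + 4·x₂ - 1]].
At the point, J = [[-2.0000, -4.0000], [-2.0000, 1.0000]] (det J = -10.0000).
Solving J·Δ = −F gives Δ = (0.0250, 0.0500).

(0.0250, 0.0500)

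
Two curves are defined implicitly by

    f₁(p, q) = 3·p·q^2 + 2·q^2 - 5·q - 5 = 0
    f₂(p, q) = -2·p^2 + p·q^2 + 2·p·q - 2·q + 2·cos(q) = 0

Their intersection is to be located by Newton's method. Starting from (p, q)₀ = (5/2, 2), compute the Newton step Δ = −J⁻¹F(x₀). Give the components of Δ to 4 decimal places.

(-0.8449, -0.3897)

At (5/2, 2): F = (23.0000, 2.667706).
Jacobian J = [[3·q^2, 6·p·q + 4·q - 5], [-4·p + q^2 + 2·q, 2·p·q + 2·p - 2·sin(q) - 2]].
At the point, J = [[12.0000, 33.0000], [-2.0000, 11.181405]] (det J = 200.176862).
Solving J·Δ = −F gives Δ = (-0.8449, -0.3897).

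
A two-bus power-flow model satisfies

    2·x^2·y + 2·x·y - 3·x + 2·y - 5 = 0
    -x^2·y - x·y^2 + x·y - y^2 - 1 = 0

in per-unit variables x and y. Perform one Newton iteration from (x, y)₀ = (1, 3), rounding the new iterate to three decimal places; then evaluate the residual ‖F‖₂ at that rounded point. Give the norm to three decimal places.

5.160

At (1, 3): F = (10.000, -19.000).
Jacobian J = [[4·x·y + 2·y - 3, 2·x^2 + 2·x + 2], [-2·x·y - y^2 + y, -x^2 - 2·x·y + x - 2·y]].
At the point, J = [[15.000, 6.000], [-12.000, -12.000]] (det J = -108.000).
Solving J·Δ = −F gives Δ = (-0.056, -1.528).
Then the next iterate is (x, y)₁ = (0.944, 1.472).
Re-evaluating at (0.944, 1.472): F = (0.51464, -5.13441), so ‖F‖₂ = 5.160.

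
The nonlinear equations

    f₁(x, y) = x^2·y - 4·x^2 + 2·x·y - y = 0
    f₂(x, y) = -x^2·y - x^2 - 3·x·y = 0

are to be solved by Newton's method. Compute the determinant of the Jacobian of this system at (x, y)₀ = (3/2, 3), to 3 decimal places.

69.000

J = [[2·x·y - 8·x + 2·y, x^2 + 2·x - 1], [-2·x·y - 2·x - 3·y, -x^2 - 3·x]].
At the point, J = [[3.000, 4.250], [-21.000, -6.750]].
det J = 69.000.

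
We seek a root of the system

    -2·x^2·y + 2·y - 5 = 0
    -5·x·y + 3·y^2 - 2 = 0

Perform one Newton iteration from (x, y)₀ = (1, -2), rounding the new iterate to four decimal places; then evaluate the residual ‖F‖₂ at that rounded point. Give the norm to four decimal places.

At (1, -2): F = (-5.0000, 20.0000).
Jacobian J = [[-4·x·y, -2·x^2 + 2], [-5·y, -5·x + 6·y]].
At the point, J = [[8.0000, 0.0000], [10.0000, -17.0000]] (det J = -136.0000).
Solving J·Δ = −F gives Δ = (0.6250, 1.5441).
Then the next iterate is (x, y)₁ = (1.6250, -0.4559).
Re-evaluating at (1.6250, -0.4559): F = (-3.504078, 2.327722), so ‖F‖₂ = 4.2068.

4.2068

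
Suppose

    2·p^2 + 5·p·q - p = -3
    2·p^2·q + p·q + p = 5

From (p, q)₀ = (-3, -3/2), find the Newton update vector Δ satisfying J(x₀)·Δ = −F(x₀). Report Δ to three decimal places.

At (-3, -3/2): F = (46.500, -30.500).
Jacobian J = [[4·p + 5·q - 1, 5·p], [4·p·q + q + 1, 2·p^2 + p]].
At the point, J = [[-20.500, -15.000], [17.500, 15.000]] (det J = -45.000).
Solving J·Δ = −F gives Δ = (5.333, -4.189).

(5.333, -4.189)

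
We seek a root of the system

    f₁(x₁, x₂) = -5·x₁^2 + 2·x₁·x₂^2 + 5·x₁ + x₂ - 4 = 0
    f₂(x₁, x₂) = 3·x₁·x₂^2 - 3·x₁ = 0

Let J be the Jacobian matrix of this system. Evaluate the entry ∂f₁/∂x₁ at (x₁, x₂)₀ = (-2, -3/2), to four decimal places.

29.5000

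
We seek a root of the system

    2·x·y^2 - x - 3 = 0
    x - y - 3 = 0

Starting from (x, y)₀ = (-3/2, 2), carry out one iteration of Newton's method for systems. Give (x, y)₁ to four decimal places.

(11.4000, 8.4000)

At (-3/2, 2): F = (-13.5000, -6.5000).
Jacobian J = [[2·y^2 - 1, 4·x·y], [1, -1]].
At the point, J = [[7.0000, -12.0000], [1.0000, -1.0000]] (det J = 5.0000).
Solving J·Δ = −F gives Δ = (12.9000, 6.4000).
Then the next iterate is (x, y)₁ = (11.4000, 8.4000).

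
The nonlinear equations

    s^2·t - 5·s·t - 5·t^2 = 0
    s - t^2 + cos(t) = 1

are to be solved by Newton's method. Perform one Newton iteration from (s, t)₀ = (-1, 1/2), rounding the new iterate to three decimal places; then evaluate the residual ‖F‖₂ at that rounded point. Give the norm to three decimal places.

At (-1, 1/2): F = (1.750, -1.37242).
Jacobian J = [[2·s·t - 5·t, s^2 - 5·s - 10·t], [1, -2·t - sin(t)]].
At the point, J = [[-3.500, 1.000], [1.000, -1.47943]] (det J = 4.17799).
Solving J·Δ = −F gives Δ = (0.291, -0.731).
Then the next iterate is (s, t)₁ = (-0.709, -0.231).
Re-evaluating at (-0.709, -0.231): F = (-1.20182, -0.78892), so ‖F‖₂ = 1.438.

1.438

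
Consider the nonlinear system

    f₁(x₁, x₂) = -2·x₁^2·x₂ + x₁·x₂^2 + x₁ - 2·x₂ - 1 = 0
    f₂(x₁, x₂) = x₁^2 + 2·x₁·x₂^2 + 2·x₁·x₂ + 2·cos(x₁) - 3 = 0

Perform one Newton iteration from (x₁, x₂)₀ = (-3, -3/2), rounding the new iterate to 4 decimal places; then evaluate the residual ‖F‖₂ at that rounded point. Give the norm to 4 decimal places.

5.5478

At (-3, -3/2): F = (19.2500, -0.479985).
Jacobian J = [[-4·x₁·x₂ + x₂^2 + 1, -2·x₁^2 + 2·x₁·x₂ - 2], [2·x₁ + 2·x₂^2 + 2·x₂ - 2·sin(x₁), 4·x₁·x₂ + 2·x₁]].
At the point, J = [[-14.7500, -11.0000], [-4.217760, 12.0000]] (det J = -223.395360).
Solving J·Δ = −F gives Δ = (1.0104, 0.3951).
Then the next iterate is (x₁, x₂)₁ = (-1.9896, -1.1049).
Re-evaluating at (-1.9896, -1.1049): F = (5.538800, -0.316033), so ‖F‖₂ = 5.5478.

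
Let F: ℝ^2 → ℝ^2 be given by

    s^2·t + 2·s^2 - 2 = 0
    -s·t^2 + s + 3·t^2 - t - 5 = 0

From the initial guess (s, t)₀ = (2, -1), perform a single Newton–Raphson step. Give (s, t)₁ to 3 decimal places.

At (2, -1): F = (2.000, -1.000).
Jacobian J = [[2·s·t + 4·s, s^2], [-t^2 + 1, -2·s·t + 6·t - 1]].
At the point, J = [[4.000, 4.000], [0.000, -3.000]] (det J = -12.000).
Solving J·Δ = −F gives Δ = (-0.167, -0.333).
Then the next iterate is (s, t)₁ = (1.833, -1.333).

(1.833, -1.333)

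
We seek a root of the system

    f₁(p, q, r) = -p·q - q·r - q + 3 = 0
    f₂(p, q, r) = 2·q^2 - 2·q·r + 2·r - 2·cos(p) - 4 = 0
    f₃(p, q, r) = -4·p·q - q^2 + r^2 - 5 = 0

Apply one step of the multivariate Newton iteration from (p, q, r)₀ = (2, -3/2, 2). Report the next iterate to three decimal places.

(0.271, 1.225, 5.812)

At (2, -3/2, 2): F = (10.500, 11.33229, 8.750).
Jacobian J = [[-q, -p - r - 1, -q], [2·sin(p), 4·q - 2·r, -2·q + 2], [-4·q, -4·p - 2·q, 2·r]].
At the point, J = [[1.500, -5.000, 1.500], [1.81859, -10.000, 5.000], [6.000, -5.000, 4.000]] (det J = -59.76756).
Solving J·Δ = −F gives Δ = (-1.729, 2.725, 3.812).
Then the next iterate is (p, q, r)₁ = (0.271, 1.225, 5.812).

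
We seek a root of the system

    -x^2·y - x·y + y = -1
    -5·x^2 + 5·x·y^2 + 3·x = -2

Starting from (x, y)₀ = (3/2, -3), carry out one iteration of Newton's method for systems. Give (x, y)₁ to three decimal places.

At (3/2, -3): F = (9.250, 62.750).
Jacobian J = [[-2·x·y - y, -x^2 - x + 1], [-10·x + 5·y^2 + 3, 10·x·y]].
At the point, J = [[12.000, -2.750], [33.000, -45.000]] (det J = -449.250).
Solving J·Δ = −F gives Δ = (-0.542, 0.997).
Then the next iterate is (x, y)₁ = (0.958, -2.003).

(0.958, -2.003)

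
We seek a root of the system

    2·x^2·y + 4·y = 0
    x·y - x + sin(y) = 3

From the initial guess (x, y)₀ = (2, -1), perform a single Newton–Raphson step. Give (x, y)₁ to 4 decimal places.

At (2, -1): F = (-12.0000, -7.841471).
Jacobian J = [[4·x·y, 2·x^2 + 4], [y - 1, x + cos(y)]].
At the point, J = [[-8.0000, 12.0000], [-2.0000, 2.540302]] (det J = 3.677582).
Solving J·Δ = −F gives Δ = (-17.2978, -10.5319).
Then the next iterate is (x, y)₁ = (-15.2978, -11.5319).

(-15.2978, -11.5319)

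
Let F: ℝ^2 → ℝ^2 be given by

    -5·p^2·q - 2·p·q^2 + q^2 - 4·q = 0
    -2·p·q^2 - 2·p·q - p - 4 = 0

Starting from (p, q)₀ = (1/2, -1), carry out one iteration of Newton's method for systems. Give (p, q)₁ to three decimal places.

At (1/2, -1): F = (5.250, -4.500).
Jacobian J = [[-10·p·q - 2·q^2, -5·p^2 - 4·p·q + 2·q - 4], [-2·q^2 - 2·q - 1, -4·p·q - 2·p]].
At the point, J = [[3.000, -5.250], [-1.000, 1.000]] (det J = -2.250).
Solving J·Δ = −F gives Δ = (-8.167, -3.667).
Then the next iterate is (p, q)₁ = (-7.667, -4.667).

(-7.667, -4.667)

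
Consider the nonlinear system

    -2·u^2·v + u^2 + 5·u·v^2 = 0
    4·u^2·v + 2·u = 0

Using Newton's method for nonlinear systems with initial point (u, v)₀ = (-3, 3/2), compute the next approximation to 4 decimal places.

(-2.1103, 1.0069)

At (-3, 3/2): F = (-51.7500, 48.0000).
Jacobian J = [[-4·u·v + 2·u + 5·v^2, -2·u^2 + 10·u·v], [8·u·v + 2, 4·u^2]].
At the point, J = [[23.2500, -63.0000], [-34.0000, 36.0000]] (det J = -1305.0000).
Solving J·Δ = −F gives Δ = (0.8897, -0.4931).
Then the next iterate is (u, v)₁ = (-2.1103, 1.0069).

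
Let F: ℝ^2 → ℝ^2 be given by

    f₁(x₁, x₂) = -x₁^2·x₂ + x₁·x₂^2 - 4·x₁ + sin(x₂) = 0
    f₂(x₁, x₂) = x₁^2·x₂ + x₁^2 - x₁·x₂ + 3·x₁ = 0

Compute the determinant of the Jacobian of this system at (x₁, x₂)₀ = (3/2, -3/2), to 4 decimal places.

J = [[-2·x₁·x₂ + x₂^2 - 4, -x₁^2 + 2·x₁·x₂ + cos(x₂)], [2·x₁·x₂ + 2·x₁ - x₂ + 3, x₁^2 - x₁]].
At the point, J = [[2.7500, -6.679263], [3.0000, 0.7500]].
det J = 22.1003.

22.1003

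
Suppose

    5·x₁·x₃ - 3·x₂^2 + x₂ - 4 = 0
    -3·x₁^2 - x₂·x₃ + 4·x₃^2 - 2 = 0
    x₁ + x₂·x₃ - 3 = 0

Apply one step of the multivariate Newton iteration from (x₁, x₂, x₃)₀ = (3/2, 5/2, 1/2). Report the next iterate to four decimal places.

At (3/2, 5/2, 1/2): F = (-16.5000, -9.0000, -0.2500).
Jacobian J = [[5·x₃, -6·x₂ + 1, 5·x₁], [-6·x₁, -x₃, -x₂ + 8·x₃], [1, x₃, x₂]].
At the point, J = [[2.5000, -14.0000, 7.5000], [-9.0000, -0.5000, 1.5000], [1.0000, 0.5000, 2.5000]] (det J = -371.0000).
Solving J·Δ = −F gives Δ = (-0.8395, -0.9890, 0.6336).
Then the next iterate is (x₁, x₂, x₃)₁ = (0.6605, 1.5110, 1.1336).

(0.6605, 1.5110, 1.1336)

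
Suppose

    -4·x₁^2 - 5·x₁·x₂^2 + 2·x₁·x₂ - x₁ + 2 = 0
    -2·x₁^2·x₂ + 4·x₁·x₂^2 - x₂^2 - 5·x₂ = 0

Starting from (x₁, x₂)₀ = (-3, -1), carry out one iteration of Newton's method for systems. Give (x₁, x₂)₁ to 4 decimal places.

(-1.6250, -0.6667)

At (-3, -1): F = (-10.0000, 10.0000).
Jacobian J = [[-8·x₁ - 5·x₂^2 + 2·x₂ - 1, -10·x₁·x₂ + 2·x₁], [-4·x₁·x₂ + 4·x₂^2, -2·x₁^2 + 8·x₁·x₂ - 2·x₂ - 5]].
At the point, J = [[16.0000, -36.0000], [-8.0000, 3.0000]] (det J = -240.0000).
Solving J·Δ = −F gives Δ = (1.3750, 0.3333).
Then the next iterate is (x₁, x₂)₁ = (-1.6250, -0.6667).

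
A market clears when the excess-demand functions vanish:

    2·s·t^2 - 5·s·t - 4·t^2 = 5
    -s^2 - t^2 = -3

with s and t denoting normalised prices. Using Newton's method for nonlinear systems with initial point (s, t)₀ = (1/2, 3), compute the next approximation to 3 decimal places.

At (1/2, 3): F = (-39.500, -6.250).
Jacobian J = [[2·t^2 - 5·t, 4·s·t - 5·s - 8·t], [-2·s, -2·t]].
At the point, J = [[3.000, -20.500], [-1.000, -6.000]] (det J = -38.500).
Solving J·Δ = −F gives Δ = (2.828, -1.513).
Then the next iterate is (s, t)₁ = (3.328, 1.487).

(3.328, 1.487)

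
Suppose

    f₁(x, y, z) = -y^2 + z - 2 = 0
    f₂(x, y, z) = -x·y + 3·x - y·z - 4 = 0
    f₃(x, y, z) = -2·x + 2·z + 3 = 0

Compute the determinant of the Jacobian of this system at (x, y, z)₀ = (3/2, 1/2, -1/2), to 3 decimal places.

2.000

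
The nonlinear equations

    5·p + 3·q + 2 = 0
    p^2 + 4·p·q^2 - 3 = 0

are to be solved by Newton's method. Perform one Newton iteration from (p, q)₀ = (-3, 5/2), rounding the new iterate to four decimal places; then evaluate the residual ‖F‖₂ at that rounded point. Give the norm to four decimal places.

At (-3, 5/2): F = (-5.5000, -69.0000).
Jacobian J = [[5, 3], [2·p + 4·q^2, 8·p·q]].
At the point, J = [[5.0000, 3.0000], [19.0000, -60.0000]] (det J = -357.0000).
Solving J·Δ = −F gives Δ = (1.5042, -0.6737).
Then the next iterate is (p, q)₁ = (-1.4958, 1.8263).
Re-evaluating at (-1.4958, 1.8263): F = (-0.0001, -20.718778), so ‖F‖₂ = 20.7188.

20.7188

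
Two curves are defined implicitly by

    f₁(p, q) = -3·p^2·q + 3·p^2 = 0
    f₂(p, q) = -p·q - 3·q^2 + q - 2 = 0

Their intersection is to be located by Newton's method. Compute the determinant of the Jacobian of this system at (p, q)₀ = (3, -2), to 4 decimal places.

J = [[-6·p·q + 6·p, -3·p^2], [-q, -p - 6·q + 1]].
At the point, J = [[54.0000, -27.0000], [2.0000, 10.0000]].
det J = 594.0000.

594.0000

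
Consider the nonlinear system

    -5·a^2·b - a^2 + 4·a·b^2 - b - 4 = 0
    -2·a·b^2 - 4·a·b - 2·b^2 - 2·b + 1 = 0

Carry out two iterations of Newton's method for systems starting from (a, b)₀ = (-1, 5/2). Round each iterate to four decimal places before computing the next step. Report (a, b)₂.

(-0.6289, 0.2134)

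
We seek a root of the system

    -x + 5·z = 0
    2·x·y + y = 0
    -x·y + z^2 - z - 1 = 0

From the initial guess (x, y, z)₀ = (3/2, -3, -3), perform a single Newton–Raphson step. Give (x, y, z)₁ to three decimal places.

(-17.115, -27.923, -3.423)

At (3/2, -3, -3): F = (-16.500, -12.000, 15.500).
Jacobian J = [[-1, 0, 5], [2·y, 2·x + 1, 0], [-y, -x, 2·z - 1]].
At the point, J = [[-1.000, 0.000, 5.000], [-6.000, 4.000, 0.000], [3.000, -1.500, -7.000]] (det J = 13.000).
Solving J·Δ = −F gives Δ = (-18.615, -24.923, -0.423).
Then the next iterate is (x, y, z)₁ = (-17.115, -27.923, -3.423).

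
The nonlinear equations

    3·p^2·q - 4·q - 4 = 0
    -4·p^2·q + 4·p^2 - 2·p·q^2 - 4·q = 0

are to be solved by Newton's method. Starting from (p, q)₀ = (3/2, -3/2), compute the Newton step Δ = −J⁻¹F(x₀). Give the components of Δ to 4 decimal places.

At (3/2, -3/2): F = (-8.1250, 21.7500).
Jacobian J = [[6·p·q, 3·p^2 - 4], [-8·p·q + 8·p - 2·q^2, -4·p^2 - 4·p·q - 4]].
At the point, J = [[-13.5000, 2.7500], [25.5000, -4.0000]] (det J = -16.1250).
Solving J·Δ = −F gives Δ = (-1.6938, -5.3605).

(-1.6938, -5.3605)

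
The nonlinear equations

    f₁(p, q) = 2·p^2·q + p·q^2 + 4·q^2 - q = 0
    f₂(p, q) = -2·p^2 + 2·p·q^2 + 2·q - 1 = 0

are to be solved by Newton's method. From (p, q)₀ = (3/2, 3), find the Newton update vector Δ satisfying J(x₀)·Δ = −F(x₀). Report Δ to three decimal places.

(-1.924, -0.221)

At (3/2, 3): F = (60.000, 27.500).
Jacobian J = [[4·p·q + q^2, 2·p^2 + 2·p·q + 8·q - 1], [-4·p + 2·q^2, 4·p·q + 2]].
At the point, J = [[27.000, 36.500], [12.000, 20.000]] (det J = 102.000).
Solving J·Δ = −F gives Δ = (-1.924, -0.221).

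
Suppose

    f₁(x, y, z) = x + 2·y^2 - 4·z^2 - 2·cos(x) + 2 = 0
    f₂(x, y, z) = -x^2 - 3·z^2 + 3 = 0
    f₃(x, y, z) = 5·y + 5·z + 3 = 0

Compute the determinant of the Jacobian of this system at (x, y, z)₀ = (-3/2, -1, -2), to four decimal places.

359.6994

J = [[2·sin(x) + 1, 4·y, -8·z], [-2·x, 0, -6·z], [0, 5, 5]].
At the point, J = [[-0.994990, -4.0000, 16.0000], [3.0000, 0.0000, 12.0000], [0.0000, 5.0000, 5.0000]].
det J = 359.6994.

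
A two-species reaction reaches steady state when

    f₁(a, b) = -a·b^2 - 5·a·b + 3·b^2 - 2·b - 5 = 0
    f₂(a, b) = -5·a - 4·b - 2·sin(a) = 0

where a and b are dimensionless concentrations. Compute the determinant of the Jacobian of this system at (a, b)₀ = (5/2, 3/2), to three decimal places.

-5.170

J = [[-b^2 - 5·b, -2·a·b - 5·a + 6·b - 2], [-2·cos(a) - 5, -4]].
At the point, J = [[-9.750, -13.000], [-3.39771, -4.000]].
det J = -5.170.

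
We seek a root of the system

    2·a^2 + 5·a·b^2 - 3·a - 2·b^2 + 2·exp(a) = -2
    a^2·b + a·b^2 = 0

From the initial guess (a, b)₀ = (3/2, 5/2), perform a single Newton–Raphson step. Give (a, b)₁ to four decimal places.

(0.8161, 1.9260)

At (3/2, 5/2): F = (45.338378, 15.0000).
Jacobian J = [[4·a + 5·b^2 + 2·exp(a) - 3, 10·a·b - 4·b], [2·a·b + b^2, a^2 + 2·a·b]].
At the point, J = [[43.213378, 27.5000], [13.7500, 9.7500]] (det J = 43.205437).
Solving J·Δ = −F gives Δ = (-0.6839, -0.5740).
Then the next iterate is (a, b)₁ = (0.8161, 1.9260).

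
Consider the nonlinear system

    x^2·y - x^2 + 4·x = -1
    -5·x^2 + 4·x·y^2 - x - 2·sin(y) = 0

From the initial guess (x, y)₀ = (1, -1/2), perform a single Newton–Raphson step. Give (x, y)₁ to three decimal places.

At (1, -1/2): F = (3.500, -4.04115).
Jacobian J = [[2·x·y - 2·x + 4, x^2], [-10·x + 4·y^2 - 1, 8·x·y - 2·cos(y)]].
At the point, J = [[1.000, 1.000], [-10.000, -5.75517]] (det J = 4.24483).
Solving J·Δ = −F gives Δ = (3.793, -7.293).
Then the next iterate is (x, y)₁ = (4.793, -7.793).

(4.793, -7.793)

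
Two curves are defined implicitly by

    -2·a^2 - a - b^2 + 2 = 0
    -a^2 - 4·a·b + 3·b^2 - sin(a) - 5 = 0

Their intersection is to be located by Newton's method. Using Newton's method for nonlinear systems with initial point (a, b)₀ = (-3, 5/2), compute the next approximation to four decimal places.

At (-3, 5/2): F = (-19.2500, 34.891120).
Jacobian J = [[-4·a - 1, -2·b], [-2·a - 4·b - cos(a), -4·a + 6·b]].
At the point, J = [[11.0000, -5.0000], [-3.010008, 27.0000]] (det J = 281.949962).
Solving J·Δ = −F gives Δ = (1.2247, -1.1557).
Then the next iterate is (a, b)₁ = (-1.7753, 1.3443).

(-1.7753, 1.3443)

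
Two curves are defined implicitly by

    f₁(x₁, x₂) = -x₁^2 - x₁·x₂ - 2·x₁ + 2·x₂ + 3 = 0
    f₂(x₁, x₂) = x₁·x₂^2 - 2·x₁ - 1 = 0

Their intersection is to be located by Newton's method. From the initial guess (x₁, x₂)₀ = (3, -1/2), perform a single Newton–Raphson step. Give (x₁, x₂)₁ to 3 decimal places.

(1.639, -1.789)

At (3, -1/2): F = (-11.500, -6.250).
Jacobian J = [[-2·x₁ - x₂ - 2, -x₁ + 2], [x₂^2 - 2, 2·x₁·x₂]].
At the point, J = [[-7.500, -1.000], [-1.750, -3.000]] (det J = 20.750).
Solving J·Δ = −F gives Δ = (-1.361, -1.289).
Then the next iterate is (x₁, x₂)₁ = (1.639, -1.789).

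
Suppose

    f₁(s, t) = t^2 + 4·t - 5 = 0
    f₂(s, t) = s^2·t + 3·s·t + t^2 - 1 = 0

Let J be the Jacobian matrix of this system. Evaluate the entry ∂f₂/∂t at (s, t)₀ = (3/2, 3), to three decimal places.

∂f₂/∂t = s^2 + 3·s + 2·t.
At (3/2, 3) this is 12.750.

12.750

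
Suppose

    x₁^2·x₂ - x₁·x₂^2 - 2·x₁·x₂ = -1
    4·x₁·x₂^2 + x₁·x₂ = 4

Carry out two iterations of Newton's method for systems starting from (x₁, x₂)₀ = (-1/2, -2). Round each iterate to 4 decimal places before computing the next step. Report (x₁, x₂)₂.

(-1.1288, 2.4825)

At (-1/2, -2): F = (0.5000, -11.0000).
Jacobian J = [[2·x₁·x₂ - x₂^2 - 2·x₂, x₁^2 - 2·x₁·x₂ - 2·x₁], [4·x₂^2 + x₂, 8·x₁·x₂ + x₁]].
At the point, J = [[2.0000, -0.7500], [14.0000, 7.5000]] (det J = 25.5000).
Solving J·Δ = −F gives Δ = (0.1765, 1.1373).
Then the next iterate is (x₁, x₂)₁ = (-0.3235, -0.8627).
Round to (-0.3235, -0.8627) and repeat: F = (0.592315, -4.683978), J = [[1.539316, 0.193485], [2.114305, 1.909168]].
Δ = (-0.8053, 3.3452), so (x₁, x₂)₂ = (-1.1288, 2.4825).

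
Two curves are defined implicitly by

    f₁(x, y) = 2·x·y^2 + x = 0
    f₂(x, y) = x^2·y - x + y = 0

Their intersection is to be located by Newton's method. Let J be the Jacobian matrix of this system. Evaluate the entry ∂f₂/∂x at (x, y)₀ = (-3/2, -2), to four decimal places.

∂f₂/∂x = 2·x·y - 1.
At (-3/2, -2) this is 5.0000.

5.0000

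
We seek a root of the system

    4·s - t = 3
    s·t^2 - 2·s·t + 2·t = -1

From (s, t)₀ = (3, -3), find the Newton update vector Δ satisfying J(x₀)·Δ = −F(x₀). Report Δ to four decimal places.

At (3, -3): F = (12.0000, 40.0000).
Jacobian J = [[4, -1], [t^2 - 2·t, 2·s·t - 2·s + 2]].
At the point, J = [[4.0000, -1.0000], [15.0000, -22.0000]] (det J = -73.0000).
Solving J·Δ = −F gives Δ = (-3.0685, -0.2740).

(-3.0685, -0.2740)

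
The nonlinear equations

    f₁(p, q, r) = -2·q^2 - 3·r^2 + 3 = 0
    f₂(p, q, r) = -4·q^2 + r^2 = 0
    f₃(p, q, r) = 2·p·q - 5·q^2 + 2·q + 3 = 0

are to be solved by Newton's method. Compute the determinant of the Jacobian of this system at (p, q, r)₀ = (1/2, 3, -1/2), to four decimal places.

J = [[0, -4·q, -6·r], [0, -8·q, 2·r], [2·q, 2·p - 10·q + 2, 0]].
At the point, J = [[0.0000, -12.0000, 3.0000], [0.0000, -24.0000, -1.0000], [6.0000, -27.0000, 0.0000]].
det J = 504.0000.

504.0000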